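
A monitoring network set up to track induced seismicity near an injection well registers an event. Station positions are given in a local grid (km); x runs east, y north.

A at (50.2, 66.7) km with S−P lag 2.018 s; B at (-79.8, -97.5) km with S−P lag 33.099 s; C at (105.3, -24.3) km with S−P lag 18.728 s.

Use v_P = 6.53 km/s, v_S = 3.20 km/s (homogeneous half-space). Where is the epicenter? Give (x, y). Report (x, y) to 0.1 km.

Distance from S−P lag: d = Δt · v_P v_S / (v_P − v_S) = Δt · (6.53·3.20)/(6.53−3.20) ≈ 6.2751·Δt.
So d_A = 12.66, d_B = 207.70, d_C = 117.52 km.
Circle about each station: (x − 50.2)² + (y − 66.7)² = 12.66²; (x + 79.8)² + (y + 97.5)² = 207.70²; (x − 105.3)² + (y + 24.3)² = 117.52².
Subtracting pairs of circle equations eliminates x²+y² and gives linear equations (the radical axes):
-260.0 x − 328.4 y = -34073.65
110.2 x − 182.0 y = -8941.02
Solving the 2×2 system: x ≈ 39.1, y ≈ 72.8 km.
Check against A (with the unrounded x, y): √((x − 50.2)²+(y − 66.7)²) = 12.67 ≈ 12.66 km. ✓

x ≈ 39.1 km, y ≈ 72.8 km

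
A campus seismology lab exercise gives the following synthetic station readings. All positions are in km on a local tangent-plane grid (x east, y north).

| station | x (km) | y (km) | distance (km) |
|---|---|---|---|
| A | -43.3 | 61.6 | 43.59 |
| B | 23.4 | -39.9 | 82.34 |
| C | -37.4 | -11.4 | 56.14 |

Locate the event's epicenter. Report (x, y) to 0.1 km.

-7.8 km east, 36.3 km north

Circle about each station: (x + 43.3)² + (y − 61.6)² = 43.59²; (x − 23.4)² + (y + 39.9)² = 82.34²; (x + 37.4)² + (y + 11.4)² = 56.14².
Subtracting the A equation from the B and C equations removes the quadratic terms:
133.4 x − 203.0 y = -8409.67
11.8 x − 146.0 y = -5392.34
Solving the 2×2 system: x ≈ -7.8, y ≈ 36.3 km.
Check against A (with the unrounded x, y): √((x + 43.3)²+(y − 61.6)²) = 43.59 ≈ 43.59 km. ✓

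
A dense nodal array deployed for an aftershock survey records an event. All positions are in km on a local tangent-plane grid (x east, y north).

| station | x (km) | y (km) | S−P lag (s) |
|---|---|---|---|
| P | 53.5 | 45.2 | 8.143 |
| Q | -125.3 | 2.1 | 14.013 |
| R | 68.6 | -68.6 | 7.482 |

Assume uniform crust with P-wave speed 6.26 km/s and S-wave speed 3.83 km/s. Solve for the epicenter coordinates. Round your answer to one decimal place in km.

Distance from S−P lag: d = Δt · v_P v_S / (v_P − v_S) = Δt · (6.26·3.83)/(6.26−3.83) ≈ 9.8666·Δt.
So d_P = 80.34, d_Q = 138.26, d_R = 73.82 km.
Circle about each station: (x − 53.5)² + (y − 45.2)² = 80.34²; (x + 125.3)² + (y − 2.1)² = 138.26²; (x − 68.6)² + (y + 68.6)² = 73.82².
Subtracting the P equation from the Q and R equations removes the quadratic terms:
-357.6 x − 86.2 y = -1862.10
30.2 x − 227.6 y = 5511.75
Solving the 2×2 system: x ≈ 10.7, y ≈ -22.8 km.
Check against P (with the unrounded x, y): √((x − 53.5)²+(y − 45.2)²) = 80.34 ≈ 80.34 km. ✓

(10.7, -22.8)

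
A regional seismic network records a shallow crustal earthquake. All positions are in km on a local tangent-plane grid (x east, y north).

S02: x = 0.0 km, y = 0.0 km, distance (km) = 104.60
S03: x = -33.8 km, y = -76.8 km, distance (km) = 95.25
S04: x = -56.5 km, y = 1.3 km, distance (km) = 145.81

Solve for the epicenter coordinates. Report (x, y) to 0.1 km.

x ≈ 61.1 km, y ≈ -84.9 km

Circle about each station: x² + y² = 104.60²; (x + 33.8)² + (y + 76.8)² = 95.25²; (x + 56.5)² + (y − 1.3)² = 145.81².
Subtracting pairs of circle equations eliminates x²+y² and gives linear equations (the radical axes):
-67.6 x − 153.6 y = 8909.28
-113.0 x + 2.6 y = -7125.46
Solving the 2×2 system: x ≈ 61.1, y ≈ -84.9 km.
Check against S02 (with the unrounded x, y): √(x²+y²) = 104.60 ≈ 104.60 km. ✓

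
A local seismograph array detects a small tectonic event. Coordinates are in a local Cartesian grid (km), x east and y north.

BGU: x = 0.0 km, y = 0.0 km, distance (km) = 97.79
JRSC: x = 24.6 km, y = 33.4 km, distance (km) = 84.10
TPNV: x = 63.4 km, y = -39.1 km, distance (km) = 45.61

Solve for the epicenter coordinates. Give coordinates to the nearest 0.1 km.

97.4 km east, -8.7 km north

Circle about each station: x² + y² = 97.79²; (x − 24.6)² + (y − 33.4)² = 84.10²; (x − 63.4)² + (y + 39.1)² = 45.61².
Subtracting pairs of circle equations eliminates x²+y² and gives linear equations (the radical axes):
49.2 x + 66.8 y = 4210.79
126.8 x − 78.2 y = 13030.98
Solving the 2×2 system: x ≈ 97.4, y ≈ -8.7 km.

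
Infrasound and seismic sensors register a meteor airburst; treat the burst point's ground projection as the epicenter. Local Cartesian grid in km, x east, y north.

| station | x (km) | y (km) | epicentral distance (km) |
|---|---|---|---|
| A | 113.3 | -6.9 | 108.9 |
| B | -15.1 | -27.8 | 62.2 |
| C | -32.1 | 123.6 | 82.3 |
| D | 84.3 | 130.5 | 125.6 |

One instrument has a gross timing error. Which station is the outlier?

Solve using three stations at a time. Using A, B, D (subtract circle equations pairwise → linear system) gives (x, y) ≈ (10.5, 28.9).
Distances from that point to each station vs reported:
  A: calculated 108.9 vs reported 108.9 → residual 0.0 km
  B: calculated 62.2 vs reported 62.2 → residual 0.0 km
  C: calculated 103.8 vs reported 82.3 → residual 21.5 km
  D: calculated 125.6 vs reported 125.6 → residual 0.0 km
A, B, D are mutually consistent (residuals ≈ 0); C is off by 21.5 km.

C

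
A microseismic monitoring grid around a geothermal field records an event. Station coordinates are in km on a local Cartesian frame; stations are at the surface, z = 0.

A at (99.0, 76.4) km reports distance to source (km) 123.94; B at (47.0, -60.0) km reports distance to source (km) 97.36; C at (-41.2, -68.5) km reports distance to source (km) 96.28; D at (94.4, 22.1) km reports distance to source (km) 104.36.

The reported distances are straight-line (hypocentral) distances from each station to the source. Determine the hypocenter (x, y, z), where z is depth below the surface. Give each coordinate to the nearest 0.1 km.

x ≈ -6.1 km, y ≈ 16.8 km, depth ≈ 27.6 km

Each station gives a sphere (x−x_i)² + (y−y_i)² + z² = d_i² (stations at z=0).
Subtracting the A sphere from B and C: z² cancels, leaving linear equations in x and y:
-104.0 x − 272.8 y = -3946.81
-280.4 x − 289.8 y = -3156.98
Solving: x ≈ -6.096, y ≈ 16.792 km (keep extra digits for the depth step; rounded: -6.1, 16.8).
Then from the A sphere: z² = 123.94² − (x − 99.0)² − (y − 76.4)² with x = -6.096, y = 16.792, so z ≈ 27.620 ≈ 27.6 km.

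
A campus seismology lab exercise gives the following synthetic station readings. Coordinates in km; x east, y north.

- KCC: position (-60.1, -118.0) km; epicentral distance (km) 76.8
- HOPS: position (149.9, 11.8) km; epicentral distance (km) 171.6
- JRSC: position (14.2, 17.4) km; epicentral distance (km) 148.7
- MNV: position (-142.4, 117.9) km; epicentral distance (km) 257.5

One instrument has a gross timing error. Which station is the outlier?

JRSC

Solve using three stations at a time. Using KCC, HOPS, MNV (subtract circle equations pairwise → linear system) gives (x, y) ≈ (11.0, -88.9).
Distances from that point to each station vs reported:
  KCC: calculated 76.8 vs reported 76.8 → residual 0.0 km
  HOPS: calculated 171.6 vs reported 171.6 → residual 0.0 km
  JRSC: calculated 106.4 vs reported 148.7 → residual 42.3 km
  MNV: calculated 257.5 vs reported 257.5 → residual 0.0 km
KCC, HOPS, MNV are mutually consistent (residuals ≈ 0); JRSC is off by 42.3 km.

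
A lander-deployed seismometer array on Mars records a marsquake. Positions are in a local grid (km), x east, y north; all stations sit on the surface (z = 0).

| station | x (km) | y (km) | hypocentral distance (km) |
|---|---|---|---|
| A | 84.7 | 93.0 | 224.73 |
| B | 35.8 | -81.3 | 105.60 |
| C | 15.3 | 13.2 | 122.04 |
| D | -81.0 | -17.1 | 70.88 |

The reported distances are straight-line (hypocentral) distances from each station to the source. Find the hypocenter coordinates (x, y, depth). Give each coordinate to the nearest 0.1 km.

x ≈ -61.8 km, y ≈ -72.8 km, depth ≈ 39.4 km

Each station gives a sphere (x−x_i)² + (y−y_i)² + z² = d_i² (stations at z=0).
Subtracting the A sphere from B and C: z² cancels, leaving linear equations in x and y:
-97.8 x − 348.6 y = 31420.45
-138.8 x − 159.6 y = 20195.05
Solving: x ≈ -61.790, y ≈ -72.798 km (keep extra digits for the depth step; rounded: -61.8, -72.8).
Then from the A sphere: z² = 224.73² − (x − 84.7)² − (y − 93.0)² with x = -61.790, y = -72.798, so z ≈ 39.437 ≈ 39.4 km.
Check against D (with the unrounded solution): distance 70.90 ≈ 70.88 km. ✓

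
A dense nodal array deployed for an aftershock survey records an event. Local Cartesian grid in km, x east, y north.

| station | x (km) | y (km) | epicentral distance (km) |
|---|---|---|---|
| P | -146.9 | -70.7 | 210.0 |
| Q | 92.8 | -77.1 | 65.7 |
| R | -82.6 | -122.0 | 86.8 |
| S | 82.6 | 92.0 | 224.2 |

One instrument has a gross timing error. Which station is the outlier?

R

Solve using three stations at a time. Using P, Q, S (subtract circle equations pairwise → linear system) gives (x, y) ≈ (54.4, -130.4).
Distances from that point to each station vs reported:
  P: calculated 210.0 vs reported 210.0 → residual 0.0 km
  Q: calculated 65.7 vs reported 65.7 → residual 0.0 km
  R: calculated 137.3 vs reported 86.8 → residual 50.5 km
  S: calculated 224.2 vs reported 224.2 → residual 0.0 km
P, Q, S are mutually consistent (residuals ≈ 0); R is off by 50.5 km.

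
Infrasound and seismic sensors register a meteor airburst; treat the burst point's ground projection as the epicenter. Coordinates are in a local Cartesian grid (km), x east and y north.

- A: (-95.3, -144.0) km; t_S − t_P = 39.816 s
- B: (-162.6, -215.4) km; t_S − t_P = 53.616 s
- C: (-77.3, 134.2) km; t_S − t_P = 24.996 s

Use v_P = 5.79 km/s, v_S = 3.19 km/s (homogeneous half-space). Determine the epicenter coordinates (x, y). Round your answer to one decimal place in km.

88.6 km east, 70.9 km north

Distance from S−P lag: d = Δt · v_P v_S / (v_P − v_S) = Δt · (5.79·3.19)/(5.79−3.19) ≈ 7.1039·Δt.
So d_A = 282.85, d_B = 380.88, d_C = 177.57 km.
Circle about each station: (x + 95.3)² + (y + 144.0)² = 282.85²; (x + 162.6)² + (y + 215.4)² = 380.88²; (x + 77.3)² + (y − 134.2)² = 177.57².
Subtracting the A equation from the B and C equations removes the quadratic terms:
-134.6 x − 142.8 y = -22047.62
36.0 x + 556.4 y = 42639.86
Solving the 2×2 system: x ≈ 88.6, y ≈ 70.9 km.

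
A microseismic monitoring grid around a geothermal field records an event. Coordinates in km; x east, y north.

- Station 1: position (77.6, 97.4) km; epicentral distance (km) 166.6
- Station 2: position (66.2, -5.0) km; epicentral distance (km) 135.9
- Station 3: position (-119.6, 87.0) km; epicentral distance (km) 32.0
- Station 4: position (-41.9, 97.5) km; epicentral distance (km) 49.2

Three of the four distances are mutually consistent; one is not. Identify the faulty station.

Solve using three stations at a time. Using Station 1, Station 3, Station 4 (subtract circle equations pairwise → linear system) gives (x, y) ≈ (-88.2, 80.6).
Distances from that point to each station vs reported:
  Station 1: calculated 166.6 vs reported 166.6 → residual 0.0 km
  Station 2: calculated 176.5 vs reported 135.9 → residual 40.6 km
  Station 3: calculated 32.1 vs reported 32.0 → residual 0.1 km
  Station 4: calculated 49.2 vs reported 49.2 → residual 0.0 km
Station 1, Station 3, Station 4 are mutually consistent (residuals ≈ 0); Station 2 is off by 40.6 km.

Station 2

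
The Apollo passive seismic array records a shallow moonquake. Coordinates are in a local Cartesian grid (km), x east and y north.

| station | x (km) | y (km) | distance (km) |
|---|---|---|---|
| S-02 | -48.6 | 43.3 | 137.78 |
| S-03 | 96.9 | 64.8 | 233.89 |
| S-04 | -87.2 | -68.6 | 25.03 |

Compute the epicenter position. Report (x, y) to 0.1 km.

(-77.1, -91.5)

Circle about each station: (x + 48.6)² + (y − 43.3)² = 137.78²; (x − 96.9)² + (y − 64.8)² = 233.89²; (x + 87.2)² + (y + 68.6)² = 25.03².
Subtracting the S-02 equation from the S-03 and S-04 equations removes the quadratic terms:
291.0 x + 43.0 y = -26369.40
-77.2 x − 223.8 y = 26429.78
Solving the 2×2 system: x ≈ -77.1, y ≈ -91.5 km.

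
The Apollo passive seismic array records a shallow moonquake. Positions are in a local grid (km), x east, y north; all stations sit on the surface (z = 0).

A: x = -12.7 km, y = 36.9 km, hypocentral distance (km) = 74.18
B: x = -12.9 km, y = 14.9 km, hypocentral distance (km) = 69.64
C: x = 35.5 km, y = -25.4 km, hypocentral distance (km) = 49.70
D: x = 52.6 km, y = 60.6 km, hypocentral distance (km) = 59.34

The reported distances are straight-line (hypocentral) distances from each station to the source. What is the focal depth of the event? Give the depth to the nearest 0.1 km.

z ≈ 31.6 km

Each station gives a sphere (x−x_i)² + (y−y_i)² + z² = d_i² (stations at z=0).
Subtracting the A sphere from B and C: z² cancels, leaving linear equations in x and y:
-0.4 x − 44.0 y = -481.54
96.4 x − 124.6 y = 3415.09
Solving: x ≈ 48.996, y ≈ 10.499 km (keep extra digits for the depth step; rounded: 49.0, 10.5).
Then from the A sphere: z² = 74.18² − (x + 12.7)² − (y − 36.9)² with x = 48.996, y = 10.499, so z ≈ 31.611 ≈ 31.6 km.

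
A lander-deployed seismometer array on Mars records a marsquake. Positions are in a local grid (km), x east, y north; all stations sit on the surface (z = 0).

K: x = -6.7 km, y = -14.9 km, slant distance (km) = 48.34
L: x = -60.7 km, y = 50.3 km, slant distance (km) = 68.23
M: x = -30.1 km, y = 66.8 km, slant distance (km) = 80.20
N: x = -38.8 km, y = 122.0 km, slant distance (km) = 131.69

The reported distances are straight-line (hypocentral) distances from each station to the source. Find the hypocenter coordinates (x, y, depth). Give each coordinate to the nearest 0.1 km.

(-40.0, -5.3, 33.7)

Each station gives a sphere (x−x_i)² + (y−y_i)² + z² = d_i² (stations at z=0).
Subtracting the K sphere from L and M: z² cancels, leaving linear equations in x and y:
-108.0 x + 130.4 y = 3629.10
-46.8 x + 163.4 y = 1006.07
Solving: x ≈ -40.002, y ≈ -5.300 km (keep extra digits for the depth step; rounded: -40.0, -5.3).
Then from the K sphere: z² = 48.34² − (x + 6.7)² − (y + 14.9)² with x = -40.002, y = -5.300, so z ≈ 33.698 ≈ 33.7 km.
Check against N (with the unrounded solution): distance 131.69 ≈ 131.69 km. ✓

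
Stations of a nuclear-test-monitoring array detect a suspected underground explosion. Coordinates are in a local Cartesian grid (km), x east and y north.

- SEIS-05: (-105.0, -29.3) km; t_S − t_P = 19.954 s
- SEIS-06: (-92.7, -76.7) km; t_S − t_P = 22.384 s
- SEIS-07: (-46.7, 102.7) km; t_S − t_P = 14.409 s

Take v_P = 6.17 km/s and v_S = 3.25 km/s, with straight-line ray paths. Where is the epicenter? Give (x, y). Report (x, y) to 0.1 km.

(19.1, 28.8)

Distance from S−P lag: d = Δt · v_P v_S / (v_P − v_S) = Δt · (6.17·3.25)/(6.17−3.25) ≈ 6.8673·Δt.
So d_SEIS-05 = 137.03, d_SEIS-06 = 153.72, d_SEIS-07 = 98.95 km.
Circle about each station: (x + 105.0)² + (y + 29.3)² = 137.03²; (x + 92.7)² + (y + 76.7)² = 153.72²; (x + 46.7)² + (y − 102.7)² = 98.95².
Subtracting the SEIS-05 equation from the SEIS-06 and SEIS-07 equations removes the quadratic terms:
24.6 x − 94.8 y = -2259.93
116.6 x + 264.0 y = 9830.81
Solving the 2×2 system: x ≈ 19.1, y ≈ 28.8 km.
Check against SEIS-05 (with the unrounded x, y): √((x + 105.0)²+(y + 29.3)²) = 137.03 ≈ 137.03 km. ✓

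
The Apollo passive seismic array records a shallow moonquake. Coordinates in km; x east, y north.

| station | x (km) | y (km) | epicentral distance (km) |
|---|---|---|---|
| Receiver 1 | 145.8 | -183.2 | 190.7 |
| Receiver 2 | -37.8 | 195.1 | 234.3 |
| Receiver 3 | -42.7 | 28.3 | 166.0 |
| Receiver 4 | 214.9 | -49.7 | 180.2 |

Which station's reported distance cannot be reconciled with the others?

Receiver 3

Solve using three stations at a time. Using Receiver 1, Receiver 2, Receiver 4 (subtract circle equations pairwise → linear system) gives (x, y) ≈ (36.1, -27.2).
Distances from that point to each station vs reported:
  Receiver 1: calculated 190.7 vs reported 190.7 → residual 0.0 km
  Receiver 2: calculated 234.3 vs reported 234.3 → residual 0.0 km
  Receiver 3: calculated 96.4 vs reported 166.0 → residual 69.6 km
  Receiver 4: calculated 180.2 vs reported 180.2 → residual 0.0 km
Receiver 1, Receiver 2, Receiver 4 are mutually consistent (residuals ≈ 0); Receiver 3 is off by 69.6 km.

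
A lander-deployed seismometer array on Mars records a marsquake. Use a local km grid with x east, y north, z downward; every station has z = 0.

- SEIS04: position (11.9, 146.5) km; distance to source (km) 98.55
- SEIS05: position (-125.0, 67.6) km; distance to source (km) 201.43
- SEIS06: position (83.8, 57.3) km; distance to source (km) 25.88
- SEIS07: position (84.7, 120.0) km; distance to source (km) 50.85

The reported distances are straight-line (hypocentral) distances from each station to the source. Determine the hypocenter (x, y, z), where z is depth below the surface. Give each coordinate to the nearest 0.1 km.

Each station gives a sphere (x−x_i)² + (y−y_i)² + z² = d_i² (stations at z=0).
Subtracting the SEIS04 sphere from SEIS05 and SEIS06: z² cancels, leaving linear equations in x and y:
-273.8 x − 157.8 y = -32271.04
143.8 x − 178.4 y = -2255.80
Solving: x ≈ 75.501, y ≈ 73.503 km (keep extra digits for the depth step; rounded: 75.5, 73.5).
Then from the SEIS04 sphere: z² = 98.55² − (x − 11.9)² − (y − 146.5)² with x = 75.501, y = 73.503, so z ≈ 18.397 ≈ 18.4 km.
Check against SEIS07 (with the unrounded solution): distance 50.84 ≈ 50.85 km. ✓

x ≈ 75.5 km, y ≈ 73.5 km, depth ≈ 18.4 km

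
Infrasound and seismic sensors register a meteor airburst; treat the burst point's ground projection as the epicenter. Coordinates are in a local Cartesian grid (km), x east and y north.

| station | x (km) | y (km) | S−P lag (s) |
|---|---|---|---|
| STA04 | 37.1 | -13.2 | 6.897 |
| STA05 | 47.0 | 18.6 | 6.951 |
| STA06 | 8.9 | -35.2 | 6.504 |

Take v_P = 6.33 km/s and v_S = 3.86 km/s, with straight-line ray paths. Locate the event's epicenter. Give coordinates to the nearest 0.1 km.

Distance from S−P lag: d = Δt · v_P v_S / (v_P − v_S) = Δt · (6.33·3.86)/(6.33−3.86) ≈ 9.8922·Δt.
So d_STA04 = 68.23, d_STA05 = 68.76, d_STA06 = 64.34 km.
Circle about each station: (x − 37.1)² + (y + 13.2)² = 68.23²; (x − 47.0)² + (y − 18.6)² = 68.76²; (x − 8.9)² + (y + 35.2)² = 64.34².
Subtracting pairs of circle equations eliminates x²+y² and gives linear equations (the radical axes):
19.8 x + 63.6 y = 931.71
-56.4 x − 44.0 y = 283.30
Solving the 2×2 system: x ≈ -21.7, y ≈ 21.4 km.
Check against STA04 (with the unrounded x, y): √((x − 37.1)²+(y + 13.2)²) = 68.26 ≈ 68.23 km. ✓

(-21.7, 21.4)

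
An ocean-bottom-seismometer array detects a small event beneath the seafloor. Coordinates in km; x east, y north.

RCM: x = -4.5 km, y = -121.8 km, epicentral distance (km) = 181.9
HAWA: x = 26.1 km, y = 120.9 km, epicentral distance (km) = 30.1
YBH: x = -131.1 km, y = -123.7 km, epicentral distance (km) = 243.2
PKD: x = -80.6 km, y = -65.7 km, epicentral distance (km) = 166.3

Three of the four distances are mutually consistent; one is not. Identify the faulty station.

Solve using three stations at a time. Using RCM, YBH, PKD (subtract circle equations pairwise → linear system) gives (x, y) ≈ (32.4, 56.4).
Distances from that point to each station vs reported:
  RCM: calculated 182.0 vs reported 181.9 → residual 0.1 km
  HAWA: calculated 64.8 vs reported 30.1 → residual 34.7 km
  YBH: calculated 243.2 vs reported 243.2 → residual 0.0 km
  PKD: calculated 166.4 vs reported 166.3 → residual 0.1 km
RCM, YBH, PKD are mutually consistent (residuals ≈ 0); HAWA is off by 34.7 km.

HAWA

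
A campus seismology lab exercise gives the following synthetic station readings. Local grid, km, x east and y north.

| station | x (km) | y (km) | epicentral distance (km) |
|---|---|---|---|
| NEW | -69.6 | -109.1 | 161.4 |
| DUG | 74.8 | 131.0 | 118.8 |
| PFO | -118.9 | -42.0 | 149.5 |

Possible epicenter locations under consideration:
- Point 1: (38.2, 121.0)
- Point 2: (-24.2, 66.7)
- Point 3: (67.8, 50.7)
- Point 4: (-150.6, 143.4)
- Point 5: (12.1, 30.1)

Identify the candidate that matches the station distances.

For each candidate, compare |candidate − station| to the reported distance:
Point 1: residuals NEW 92.7, DUG 80.9, PFO 76.9 → max 92.7 km
Point 2: residuals NEW 20.2, DUG 0.8, PFO 5.3 → max 20.2 km
Point 3: residuals NEW 49.3, DUG 38.2, PFO 58.9 → max 58.9 km
Point 4: residuals NEW 103.8, DUG 106.9, PFO 38.6 → max 106.9 km
Point 5: residuals NEW 0.0, DUG 0.0, PFO 0.0 → max 0.0 km
Only Point 5 has all residuals ≈ 0.

Point 5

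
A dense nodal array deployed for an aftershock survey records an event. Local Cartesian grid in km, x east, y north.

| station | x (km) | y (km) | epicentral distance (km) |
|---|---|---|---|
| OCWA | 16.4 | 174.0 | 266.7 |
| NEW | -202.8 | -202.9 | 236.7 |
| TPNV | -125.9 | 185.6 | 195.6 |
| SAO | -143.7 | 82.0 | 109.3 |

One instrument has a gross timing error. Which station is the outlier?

Solve using three stations at a time. Using NEW, TPNV, SAO (subtract circle equations pairwise → linear system) gives (x, y) ≈ (-75.1, -3.5).
Distances from that point to each station vs reported:
  OCWA: calculated 199.6 vs reported 266.7 → residual 67.1 km
  NEW: calculated 236.8 vs reported 236.7 → residual 0.1 km
  TPNV: calculated 195.8 vs reported 195.6 → residual 0.2 km
  SAO: calculated 109.6 vs reported 109.3 → residual 0.3 km
NEW, TPNV, SAO are mutually consistent (residuals ≈ 0); OCWA is off by 67.1 km.

OCWA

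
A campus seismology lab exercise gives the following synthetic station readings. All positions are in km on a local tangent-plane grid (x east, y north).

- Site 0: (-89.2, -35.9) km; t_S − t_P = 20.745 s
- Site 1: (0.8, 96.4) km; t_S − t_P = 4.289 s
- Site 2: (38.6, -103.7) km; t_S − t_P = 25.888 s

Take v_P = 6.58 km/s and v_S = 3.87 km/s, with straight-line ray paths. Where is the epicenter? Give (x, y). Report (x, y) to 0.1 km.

(1.4, 136.7)

Distance from S−P lag: d = Δt · v_P v_S / (v_P − v_S) = Δt · (6.58·3.87)/(6.58−3.87) ≈ 9.3965·Δt.
So d_Site 0 = 194.93, d_Site 1 = 40.30, d_Site 2 = 243.26 km.
Circle about each station: (x + 89.2)² + (y + 35.9)² = 194.93²; (x − 0.8)² + (y − 96.4)² = 40.30²; (x − 38.6)² + (y + 103.7)² = 243.26².
Subtracting pairs of circle equations eliminates x²+y² and gives linear equations (the radical axes):
180.0 x + 264.6 y = 36421.76
255.6 x − 135.6 y = -18179.52
Solving the 2×2 system: x ≈ 1.4, y ≈ 136.7 km.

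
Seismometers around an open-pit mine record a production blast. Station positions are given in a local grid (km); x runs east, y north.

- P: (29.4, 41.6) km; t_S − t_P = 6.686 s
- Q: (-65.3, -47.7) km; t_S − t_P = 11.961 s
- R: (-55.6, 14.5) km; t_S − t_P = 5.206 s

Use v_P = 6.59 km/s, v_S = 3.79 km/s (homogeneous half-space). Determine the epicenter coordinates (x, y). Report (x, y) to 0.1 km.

(-29.2, 52.7)

Distance from S−P lag: d = Δt · v_P v_S / (v_P − v_S) = Δt · (6.59·3.79)/(6.59−3.79) ≈ 8.9200·Δt.
So d_P = 59.64, d_Q = 106.69, d_R = 46.44 km.
Circle about each station: (x − 29.4)² + (y − 41.6)² = 59.64²; (x + 65.3)² + (y + 47.7)² = 106.69²; (x + 55.6)² + (y − 14.5)² = 46.44².
Subtracting the P equation from the Q and R equations removes the quadratic terms:
-189.4 x − 178.6 y = -3881.37
-170.0 x − 54.2 y = 2106.95
Solving the 2×2 system: x ≈ -29.2, y ≈ 52.7 km.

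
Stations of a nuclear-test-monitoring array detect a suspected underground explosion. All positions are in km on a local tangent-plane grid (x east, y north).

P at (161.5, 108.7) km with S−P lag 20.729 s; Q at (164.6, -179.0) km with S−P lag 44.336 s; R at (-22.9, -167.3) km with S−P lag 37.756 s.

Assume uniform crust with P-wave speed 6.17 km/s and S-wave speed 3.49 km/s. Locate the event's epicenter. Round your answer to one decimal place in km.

Distance from S−P lag: d = Δt · v_P v_S / (v_P − v_S) = Δt · (6.17·3.49)/(6.17−3.49) ≈ 8.0348·Δt.
So d_P = 166.55, d_Q = 356.23, d_R = 303.36 km.
Circle about each station: (x − 161.5)² + (y − 108.7)² = 166.55²; (x − 164.6)² + (y + 179.0)² = 356.23²; (x + 22.9)² + (y + 167.3)² = 303.36².
Subtracting the P equation from the Q and R equations removes the quadratic terms:
6.2 x − 575.4 y = -77924.69
-368.8 x − 552.0 y = -73672.63
Solving the 2×2 system: x ≈ -2.9, y ≈ 135.4 km.

x ≈ -2.9 km, y ≈ 135.4 km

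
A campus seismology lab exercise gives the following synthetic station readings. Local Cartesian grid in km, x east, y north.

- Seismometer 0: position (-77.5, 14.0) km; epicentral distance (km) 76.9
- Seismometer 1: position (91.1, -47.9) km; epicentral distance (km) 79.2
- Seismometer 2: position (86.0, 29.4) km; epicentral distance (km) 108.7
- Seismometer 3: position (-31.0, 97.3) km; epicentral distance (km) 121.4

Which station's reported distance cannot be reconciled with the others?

Solve using three stations at a time. Using Seismometer 0, Seismometer 2, Seismometer 3 (subtract circle equations pairwise → linear system) gives (x, y) ≈ (-9.7, -22.2).
Distances from that point to each station vs reported:
  Seismometer 0: calculated 76.9 vs reported 76.9 → residual 0.0 km
  Seismometer 1: calculated 104.0 vs reported 79.2 → residual 24.8 km
  Seismometer 2: calculated 108.7 vs reported 108.7 → residual 0.0 km
  Seismometer 3: calculated 121.4 vs reported 121.4 → residual 0.0 km
Seismometer 0, Seismometer 2, Seismometer 3 are mutually consistent (residuals ≈ 0); Seismometer 1 is off by 24.8 km.

Seismometer 1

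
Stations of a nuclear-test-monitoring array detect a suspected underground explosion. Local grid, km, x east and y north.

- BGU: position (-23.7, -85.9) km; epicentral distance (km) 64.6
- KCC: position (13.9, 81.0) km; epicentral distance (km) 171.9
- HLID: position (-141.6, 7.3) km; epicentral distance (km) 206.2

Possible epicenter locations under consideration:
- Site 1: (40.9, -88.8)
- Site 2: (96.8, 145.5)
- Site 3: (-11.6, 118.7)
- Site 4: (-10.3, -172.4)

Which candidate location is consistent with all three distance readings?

Site 1

For each candidate, compare |candidate − station| to the reported distance:
Site 1: residuals BGU 0.1, KCC 0.0, HLID 0.1 → max 0.1 km
Site 2: residuals BGU 196.3, KCC 66.9, HLID 69.4 → max 196.3 km
Site 3: residuals BGU 140.4, KCC 126.4, HLID 35.0 → max 140.4 km
Site 4: residuals BGU 22.9, KCC 82.7, HLID 16.4 → max 82.7 km
Only Site 1 has all residuals ≈ 0.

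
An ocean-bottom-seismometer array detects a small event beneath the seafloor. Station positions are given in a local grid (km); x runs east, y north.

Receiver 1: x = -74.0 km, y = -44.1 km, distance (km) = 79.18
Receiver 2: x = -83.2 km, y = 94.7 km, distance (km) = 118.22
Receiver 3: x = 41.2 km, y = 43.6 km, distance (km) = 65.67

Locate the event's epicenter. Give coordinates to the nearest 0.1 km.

(-9.7, 2.1)

Circle about each station: (x + 74.0)² + (y + 44.1)² = 79.18²; (x + 83.2)² + (y − 94.7)² = 118.22²; (x − 41.2)² + (y − 43.6)² = 65.67².
Subtracting pairs of circle equations eliminates x²+y² and gives linear equations (the radical axes):
-18.4 x + 277.6 y = 763.02
230.4 x + 175.4 y = -1865.49
Solving the 2×2 system: x ≈ -9.7, y ≈ 2.1 km.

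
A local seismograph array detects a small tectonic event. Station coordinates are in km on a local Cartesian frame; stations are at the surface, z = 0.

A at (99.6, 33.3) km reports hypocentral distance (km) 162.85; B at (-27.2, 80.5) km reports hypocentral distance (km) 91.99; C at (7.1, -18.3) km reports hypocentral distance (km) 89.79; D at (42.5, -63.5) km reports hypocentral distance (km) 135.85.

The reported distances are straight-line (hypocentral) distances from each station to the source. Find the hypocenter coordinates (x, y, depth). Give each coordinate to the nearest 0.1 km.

Each station gives a sphere (x−x_i)² + (y−y_i)² + z² = d_i² (stations at z=0).
Subtracting the A sphere from B and C: z² cancels, leaving linear equations in x and y:
-253.6 x + 94.4 y = 14249.00
-185.0 x − 103.2 y = 7814.13
Solving: x ≈ -50.604, y ≈ 14.997 km (keep extra digits for the depth step; rounded: -50.6, 15.0).
Then from the A sphere: z² = 162.85² − (x − 99.6)² − (y − 33.3)² with x = -50.604, y = 14.997, so z ≈ 60.199 ≈ 60.2 km.
Check against D (with the unrounded solution): distance 135.85 ≈ 135.85 km. ✓

x ≈ -50.6 km, y ≈ 15.0 km, depth ≈ 60.2 km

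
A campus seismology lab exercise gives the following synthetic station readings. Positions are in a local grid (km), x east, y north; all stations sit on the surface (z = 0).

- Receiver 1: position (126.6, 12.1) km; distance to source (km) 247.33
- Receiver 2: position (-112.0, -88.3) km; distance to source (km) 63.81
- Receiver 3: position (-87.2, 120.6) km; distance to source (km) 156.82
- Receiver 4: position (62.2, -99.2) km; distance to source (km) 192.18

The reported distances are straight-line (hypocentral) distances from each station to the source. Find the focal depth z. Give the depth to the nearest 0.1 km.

depth ≈ 28.1 km

Each station gives a sphere (x−x_i)² + (y−y_i)² + z² = d_i² (stations at z=0).
Subtracting the Receiver 1 sphere from Receiver 2 and Receiver 3: z² cancels, leaving linear equations in x and y:
-477.2 x − 200.8 y = 61267.33
-427.6 x + 217.0 y = 42553.85
Solving: x ≈ -115.302, y ≈ -31.102 km (keep extra digits for the depth step; rounded: -115.3, -31.1).
Then from the Receiver 1 sphere: z² = 247.33² − (x − 126.6)² − (y − 12.1)² with x = -115.302, y = -31.102, so z ≈ 28.092 ≈ 28.1 km.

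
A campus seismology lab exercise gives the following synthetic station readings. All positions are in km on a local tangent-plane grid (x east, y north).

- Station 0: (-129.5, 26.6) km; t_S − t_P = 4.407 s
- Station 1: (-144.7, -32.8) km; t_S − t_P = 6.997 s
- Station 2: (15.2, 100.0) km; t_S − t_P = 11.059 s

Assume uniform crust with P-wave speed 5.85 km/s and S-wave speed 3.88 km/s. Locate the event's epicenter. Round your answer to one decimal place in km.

(-80.0, 15.3)

Distance from S−P lag: d = Δt · v_P v_S / (v_P − v_S) = Δt · (5.85·3.88)/(5.85−3.88) ≈ 11.5218·Δt.
So d_Station 0 = 50.78, d_Station 1 = 80.62, d_Station 2 = 127.42 km.
Circle about each station: (x + 129.5)² + (y − 26.6)² = 50.78²; (x + 144.7)² + (y + 32.8)² = 80.62²; (x − 15.2)² + (y − 100.0)² = 127.42².
Subtracting pairs of circle equations eliminates x²+y² and gives linear equations (the radical axes):
-30.4 x − 118.8 y = 615.14
289.4 x + 146.8 y = -20904.02
Solving the 2×2 system: x ≈ -80.0, y ≈ 15.3 km.
Check against Station 0 (with the unrounded x, y): √((x + 129.5)²+(y − 26.6)²) = 50.79 ≈ 50.78 km. ✓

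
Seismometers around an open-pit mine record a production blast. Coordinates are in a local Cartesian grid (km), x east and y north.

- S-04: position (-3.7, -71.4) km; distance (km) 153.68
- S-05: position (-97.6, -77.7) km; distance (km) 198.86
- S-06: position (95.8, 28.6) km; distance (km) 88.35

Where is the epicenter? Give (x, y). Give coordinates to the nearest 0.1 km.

x ≈ 23.8 km, y ≈ 79.8 km

Circle about each station: (x + 3.7)² + (y + 71.4)² = 153.68²; (x + 97.6)² + (y + 77.7)² = 198.86²; (x − 95.8)² + (y − 28.6)² = 88.35².
Subtracting pairs of circle equations eliminates x²+y² and gives linear equations (the radical axes):
-187.8 x − 12.6 y = -5476.36
199.0 x + 200.0 y = 20695.77
Solving the 2×2 system: x ≈ 23.8, y ≈ 79.8 km.
Check against S-04 (with the unrounded x, y): √((x + 3.7)²+(y + 71.4)²) = 153.67 ≈ 153.68 km. ✓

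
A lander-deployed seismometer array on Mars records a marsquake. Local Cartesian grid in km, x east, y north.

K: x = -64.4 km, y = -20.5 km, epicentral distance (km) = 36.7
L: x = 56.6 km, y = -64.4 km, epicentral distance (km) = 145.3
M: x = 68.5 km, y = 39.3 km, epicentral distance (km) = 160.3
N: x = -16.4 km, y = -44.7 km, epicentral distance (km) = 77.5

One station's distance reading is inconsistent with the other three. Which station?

M

Solve using three stations at a time. Using K, L, N (subtract circle equations pairwise → linear system) gives (x, y) ≈ (-64.2, 16.5).
Distances from that point to each station vs reported:
  K: calculated 37.0 vs reported 36.7 → residual 0.3 km
  L: calculated 145.4 vs reported 145.3 → residual 0.1 km
  M: calculated 134.7 vs reported 160.3 → residual 25.6 km
  N: calculated 77.6 vs reported 77.5 → residual 0.1 km
K, L, N are mutually consistent (residuals ≈ 0); M is off by 25.6 km.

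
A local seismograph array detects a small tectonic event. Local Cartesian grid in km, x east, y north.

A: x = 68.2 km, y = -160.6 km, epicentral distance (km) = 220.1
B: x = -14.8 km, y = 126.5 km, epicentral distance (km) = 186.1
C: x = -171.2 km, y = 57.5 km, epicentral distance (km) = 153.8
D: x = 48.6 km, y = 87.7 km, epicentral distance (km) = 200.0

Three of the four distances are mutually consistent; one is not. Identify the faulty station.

C

Solve using three stations at a time. Using A, B, D (subtract circle equations pairwise → linear system) gives (x, y) ≈ (-111.1, -32.8).
Distances from that point to each station vs reported:
  A: calculated 220.1 vs reported 220.1 → residual 0.0 km
  B: calculated 186.1 vs reported 186.1 → residual 0.0 km
  C: calculated 108.5 vs reported 153.8 → residual 45.3 km
  D: calculated 200.0 vs reported 200.0 → residual 0.0 km
A, B, D are mutually consistent (residuals ≈ 0); C is off by 45.3 km.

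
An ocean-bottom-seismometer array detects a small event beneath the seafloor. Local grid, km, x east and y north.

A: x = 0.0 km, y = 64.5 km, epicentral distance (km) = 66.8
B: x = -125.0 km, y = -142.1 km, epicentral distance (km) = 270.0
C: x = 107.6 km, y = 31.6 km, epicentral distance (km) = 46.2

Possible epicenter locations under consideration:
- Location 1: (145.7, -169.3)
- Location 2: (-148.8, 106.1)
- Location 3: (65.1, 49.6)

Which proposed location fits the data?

For each candidate, compare |candidate − station| to the reported distance:
Location 1: residuals A 208.7, B 2.1, C 158.3 → max 208.7 km
Location 2: residuals A 87.7, B 20.7, C 220.8 → max 220.8 km
Location 3: residuals A 0.0, B 0.0, C 0.0 → max 0.0 km
Only Location 3 has all residuals ≈ 0.

Location 3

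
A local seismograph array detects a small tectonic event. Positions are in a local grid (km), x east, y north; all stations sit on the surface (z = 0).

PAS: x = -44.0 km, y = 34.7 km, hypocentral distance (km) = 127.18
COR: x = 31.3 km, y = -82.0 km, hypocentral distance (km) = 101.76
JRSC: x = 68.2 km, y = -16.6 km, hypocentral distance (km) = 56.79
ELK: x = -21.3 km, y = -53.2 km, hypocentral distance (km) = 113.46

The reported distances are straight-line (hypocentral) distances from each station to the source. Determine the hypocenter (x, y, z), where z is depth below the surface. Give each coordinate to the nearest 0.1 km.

Each station gives a sphere (x−x_i)² + (y−y_i)² + z² = d_i² (stations at z=0).
Subtracting the PAS sphere from COR and JRSC: z² cancels, leaving linear equations in x and y:
150.6 x − 233.4 y = 10383.25
224.4 x − 102.6 y = 14736.36
Solving: x ≈ 64.299, y ≈ -2.998 km (keep extra digits for the depth step; rounded: 64.3, -3.0).
Then from the PAS sphere: z² = 127.18² − (x + 44.0)² − (y − 34.7)² with x = 64.299, y = -2.998, so z ≈ 54.999 ≈ 55.0 km.

x ≈ 64.3 km, y ≈ -3.0 km, depth ≈ 55.0 km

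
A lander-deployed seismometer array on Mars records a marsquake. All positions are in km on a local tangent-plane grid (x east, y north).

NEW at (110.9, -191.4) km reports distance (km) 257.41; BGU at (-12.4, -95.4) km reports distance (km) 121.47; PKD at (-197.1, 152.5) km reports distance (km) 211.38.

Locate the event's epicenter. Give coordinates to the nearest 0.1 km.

Circle about each station: (x − 110.9)² + (y + 191.4)² = 257.41²; (x + 12.4)² + (y + 95.4)² = 121.47²; (x + 197.1)² + (y − 152.5)² = 211.38².
Subtracting the NEW equation from the BGU and PKD equations removes the quadratic terms:
-246.6 x + 192.0 y = 11827.10
-616.0 x + 687.8 y = 34750.29
Solving the 2×2 system: x ≈ -28.5, y ≈ 25.0 km.

-28.5 km east, 25.0 km north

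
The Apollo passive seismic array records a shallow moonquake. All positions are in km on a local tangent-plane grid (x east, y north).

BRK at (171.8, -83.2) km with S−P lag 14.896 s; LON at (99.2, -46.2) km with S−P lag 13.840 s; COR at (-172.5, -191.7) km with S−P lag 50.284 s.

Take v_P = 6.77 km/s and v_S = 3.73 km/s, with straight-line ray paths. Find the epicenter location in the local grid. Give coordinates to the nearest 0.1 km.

x ≈ 174.7 km, y ≈ 40.5 km

Distance from S−P lag: d = Δt · v_P v_S / (v_P − v_S) = Δt · (6.77·3.73)/(6.77−3.73) ≈ 8.3066·Δt.
So d_BRK = 123.74, d_LON = 114.96, d_COR = 417.69 km.
Circle about each station: (x − 171.8)² + (y + 83.2)² = 123.74²; (x − 99.2)² + (y + 46.2)² = 114.96²; (x + 172.5)² + (y + 191.7)² = 417.69².
Subtracting pairs of circle equations eliminates x²+y² and gives linear equations (the radical axes):
-145.2 x + 74.0 y = -22366.61
-688.6 x − 217.0 y = -129085.69
Solving the 2×2 system: x ≈ 174.7, y ≈ 40.5 km.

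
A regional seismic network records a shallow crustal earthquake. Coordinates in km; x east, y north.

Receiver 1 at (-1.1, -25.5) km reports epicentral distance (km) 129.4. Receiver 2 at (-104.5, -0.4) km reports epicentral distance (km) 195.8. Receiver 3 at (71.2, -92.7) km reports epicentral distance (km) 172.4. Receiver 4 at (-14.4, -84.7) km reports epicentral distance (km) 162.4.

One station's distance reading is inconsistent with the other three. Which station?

Solve using three stations at a time. Using Receiver 1, Receiver 2, Receiver 3 (subtract circle equations pairwise → linear system) gives (x, y) ≈ (74.0, 79.4).
Distances from that point to each station vs reported:
  Receiver 1: calculated 129.0 vs reported 129.4 → residual 0.4 km
  Receiver 2: calculated 195.6 vs reported 195.8 → residual 0.2 km
  Receiver 3: calculated 172.1 vs reported 172.4 → residual 0.3 km
  Receiver 4: calculated 186.4 vs reported 162.4 → residual 24.0 km
Receiver 1, Receiver 2, Receiver 3 are mutually consistent (residuals ≈ 0); Receiver 4 is off by 24.0 km.

Receiver 4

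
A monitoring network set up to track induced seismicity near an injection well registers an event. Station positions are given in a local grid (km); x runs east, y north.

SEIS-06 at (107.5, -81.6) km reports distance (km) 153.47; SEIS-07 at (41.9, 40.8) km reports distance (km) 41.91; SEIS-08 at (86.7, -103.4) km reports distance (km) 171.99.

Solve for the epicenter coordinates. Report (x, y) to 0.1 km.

73.7 km east, 68.1 km north

Circle about each station: (x − 107.5)² + (y + 81.6)² = 153.47²; (x − 41.9)² + (y − 40.8)² = 41.91²; (x − 86.7)² + (y + 103.4)² = 171.99².
Subtracting pairs of circle equations eliminates x²+y² and gives linear equations (the radical axes):
-131.2 x + 244.8 y = 7002.03
-41.6 x − 43.6 y = -6033.88
Solving the 2×2 system: x ≈ 73.7, y ≈ 68.1 km.
Check against SEIS-06 (with the unrounded x, y): √((x − 107.5)²+(y + 81.6)²) = 153.46 ≈ 153.47 km. ✓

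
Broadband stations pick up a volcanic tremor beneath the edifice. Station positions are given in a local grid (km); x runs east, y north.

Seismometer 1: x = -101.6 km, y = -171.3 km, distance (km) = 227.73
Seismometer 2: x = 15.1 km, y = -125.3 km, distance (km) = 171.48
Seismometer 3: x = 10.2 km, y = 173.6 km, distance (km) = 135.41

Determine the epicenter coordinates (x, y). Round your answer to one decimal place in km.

Circle about each station: (x + 101.6)² + (y + 171.3)² = 227.73²; (x − 15.1)² + (y + 125.3)² = 171.48²; (x − 10.2)² + (y − 173.6)² = 135.41².
Subtracting the Seismometer 1 equation from the Seismometer 2 and Seismometer 3 equations removes the quadratic terms:
233.4 x + 92.0 y = -1282.59
223.6 x + 689.8 y = 24099.83
Solving the 2×2 system: x ≈ -22.1, y ≈ 42.1 km.

-22.1 km east, 42.1 km north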